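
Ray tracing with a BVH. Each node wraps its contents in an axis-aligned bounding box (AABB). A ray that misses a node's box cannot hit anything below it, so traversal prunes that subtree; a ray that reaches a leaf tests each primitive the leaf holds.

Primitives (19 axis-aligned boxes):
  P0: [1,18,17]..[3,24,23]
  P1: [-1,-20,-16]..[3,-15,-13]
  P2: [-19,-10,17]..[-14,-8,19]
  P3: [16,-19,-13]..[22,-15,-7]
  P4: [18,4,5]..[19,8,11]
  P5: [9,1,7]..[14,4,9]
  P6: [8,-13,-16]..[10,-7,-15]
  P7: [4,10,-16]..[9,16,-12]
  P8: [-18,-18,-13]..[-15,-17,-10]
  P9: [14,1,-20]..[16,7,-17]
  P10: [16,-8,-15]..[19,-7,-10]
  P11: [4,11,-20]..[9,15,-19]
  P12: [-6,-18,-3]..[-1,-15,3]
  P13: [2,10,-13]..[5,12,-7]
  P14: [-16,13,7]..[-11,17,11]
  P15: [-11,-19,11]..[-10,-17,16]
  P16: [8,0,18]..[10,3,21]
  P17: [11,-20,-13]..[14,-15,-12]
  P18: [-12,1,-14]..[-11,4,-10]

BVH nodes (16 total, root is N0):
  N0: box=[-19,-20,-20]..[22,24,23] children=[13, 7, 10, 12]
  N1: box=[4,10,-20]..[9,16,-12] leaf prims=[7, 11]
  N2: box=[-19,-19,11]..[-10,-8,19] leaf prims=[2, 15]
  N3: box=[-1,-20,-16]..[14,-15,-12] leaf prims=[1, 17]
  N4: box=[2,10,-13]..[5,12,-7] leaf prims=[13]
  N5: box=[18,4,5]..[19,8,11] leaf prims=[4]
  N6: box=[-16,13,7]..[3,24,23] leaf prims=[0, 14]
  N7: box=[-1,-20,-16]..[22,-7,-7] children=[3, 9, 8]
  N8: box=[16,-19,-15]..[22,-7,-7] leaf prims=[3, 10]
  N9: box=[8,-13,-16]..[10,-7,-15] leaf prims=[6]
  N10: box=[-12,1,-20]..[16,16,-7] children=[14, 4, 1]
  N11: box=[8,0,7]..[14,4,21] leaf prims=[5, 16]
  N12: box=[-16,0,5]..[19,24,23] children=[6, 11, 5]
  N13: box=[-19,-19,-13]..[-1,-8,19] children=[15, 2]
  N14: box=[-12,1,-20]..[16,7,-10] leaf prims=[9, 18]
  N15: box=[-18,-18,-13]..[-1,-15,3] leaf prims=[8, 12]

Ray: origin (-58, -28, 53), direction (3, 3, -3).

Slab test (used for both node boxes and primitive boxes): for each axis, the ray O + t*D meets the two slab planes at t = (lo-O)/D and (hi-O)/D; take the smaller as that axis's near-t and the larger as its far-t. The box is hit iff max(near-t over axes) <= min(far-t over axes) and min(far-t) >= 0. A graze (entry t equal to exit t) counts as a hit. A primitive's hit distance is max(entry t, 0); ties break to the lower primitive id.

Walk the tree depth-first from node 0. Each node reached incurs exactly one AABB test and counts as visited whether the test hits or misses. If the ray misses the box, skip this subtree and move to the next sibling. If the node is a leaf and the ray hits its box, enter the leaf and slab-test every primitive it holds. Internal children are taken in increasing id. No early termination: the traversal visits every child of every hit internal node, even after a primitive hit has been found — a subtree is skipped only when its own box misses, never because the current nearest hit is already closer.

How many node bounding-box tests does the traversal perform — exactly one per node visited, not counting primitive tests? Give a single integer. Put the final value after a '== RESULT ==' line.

Walk:
N0 x:[13,80/3] y:[8/3,52/3] z:[10,73/3] -> hit [13,52/3], descend [7, 10, 12, 13]
  N7 x:[19,80/3] y:[8/3,7] z:[20,23] -> miss, prune
  N10 x:[46/3,74/3] y:[29/3,44/3] z:[20,73/3] -> miss, prune
  N12 x:[14,77/3] y:[28/3,52/3] z:[10,16] -> hit [14,16], descend [5, 6, 11]
    N5 x:[76/3,77/3] y:[32/3,12] z:[14,16] -> miss, prune
    N6 x:[14,61/3] y:[41/3,52/3] z:[10,46/3] -> hit [14,46/3] leaf, test {P0(miss), P14@t=14}
    N11 x:[22,24] y:[28/3,32/3] z:[32/3,46/3] -> miss, prune
  N13 x:[13,19] y:[3,20/3] z:[34/3,22] -> miss, prune

8 AABB tests over nodes [0, 7, 10, 12, 5, 6, 11, 13]; 1 leaf entered; closest P14.

== RESULT ==
8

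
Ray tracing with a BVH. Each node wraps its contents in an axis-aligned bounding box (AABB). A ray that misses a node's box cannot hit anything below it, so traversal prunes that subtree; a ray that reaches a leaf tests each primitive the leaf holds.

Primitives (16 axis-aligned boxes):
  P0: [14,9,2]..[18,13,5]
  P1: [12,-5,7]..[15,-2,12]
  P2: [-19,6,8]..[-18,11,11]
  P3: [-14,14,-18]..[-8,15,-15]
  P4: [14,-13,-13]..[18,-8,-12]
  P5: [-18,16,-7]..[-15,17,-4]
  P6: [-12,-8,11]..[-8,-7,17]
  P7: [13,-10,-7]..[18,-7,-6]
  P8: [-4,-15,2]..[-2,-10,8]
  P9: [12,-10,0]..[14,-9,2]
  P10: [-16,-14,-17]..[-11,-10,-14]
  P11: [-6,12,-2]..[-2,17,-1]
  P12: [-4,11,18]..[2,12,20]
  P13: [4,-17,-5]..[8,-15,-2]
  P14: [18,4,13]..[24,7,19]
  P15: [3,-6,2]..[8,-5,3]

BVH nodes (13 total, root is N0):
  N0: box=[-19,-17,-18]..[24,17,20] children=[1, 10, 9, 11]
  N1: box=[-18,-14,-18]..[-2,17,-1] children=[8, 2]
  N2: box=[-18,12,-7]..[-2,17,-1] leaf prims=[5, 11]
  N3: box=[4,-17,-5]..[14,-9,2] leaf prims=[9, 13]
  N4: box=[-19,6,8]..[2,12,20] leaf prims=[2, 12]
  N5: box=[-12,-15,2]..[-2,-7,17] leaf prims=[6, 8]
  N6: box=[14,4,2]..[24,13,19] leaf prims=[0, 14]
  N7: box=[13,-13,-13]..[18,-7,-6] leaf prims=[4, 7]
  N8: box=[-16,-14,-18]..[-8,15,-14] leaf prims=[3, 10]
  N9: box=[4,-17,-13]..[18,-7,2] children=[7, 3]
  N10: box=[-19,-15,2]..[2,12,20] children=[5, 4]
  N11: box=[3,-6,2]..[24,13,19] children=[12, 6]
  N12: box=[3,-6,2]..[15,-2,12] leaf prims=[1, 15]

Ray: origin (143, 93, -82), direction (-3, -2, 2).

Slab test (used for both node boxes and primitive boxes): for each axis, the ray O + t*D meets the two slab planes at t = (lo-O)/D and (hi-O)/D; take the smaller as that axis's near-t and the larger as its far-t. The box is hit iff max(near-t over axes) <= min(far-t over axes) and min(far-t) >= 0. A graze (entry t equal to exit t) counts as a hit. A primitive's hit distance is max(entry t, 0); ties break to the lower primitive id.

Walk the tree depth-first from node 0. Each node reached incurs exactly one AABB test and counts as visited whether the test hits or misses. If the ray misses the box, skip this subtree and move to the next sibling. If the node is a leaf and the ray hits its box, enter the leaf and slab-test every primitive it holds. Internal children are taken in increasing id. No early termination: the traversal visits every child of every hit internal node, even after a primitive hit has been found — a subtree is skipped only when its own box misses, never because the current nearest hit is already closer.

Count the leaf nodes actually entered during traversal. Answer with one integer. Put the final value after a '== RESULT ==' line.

Walk:
N0 x:[119/3,54] y:[38,55] z:[32,51] -> hit [119/3,51], descend [1, 9, 10, 11]
  N1 x:[145/3,161/3] y:[38,107/2] z:[32,81/2] -> miss, prune
  N9 x:[125/3,139/3] y:[50,55] z:[69/2,42] -> miss, prune
  N10 x:[47,54] y:[81/2,54] z:[42,51] -> hit [47,51], descend [4, 5]
    N4 x:[47,54] y:[81/2,87/2] z:[45,51] -> miss, prune
    N5 x:[145/3,155/3] y:[50,54] z:[42,99/2] -> miss, prune
  N11 x:[119/3,140/3] y:[40,99/2] z:[42,101/2] -> hit [42,140/3], descend [6, 12]
    N6 x:[119/3,43] y:[40,89/2] z:[42,101/2] -> hit [42,43] leaf, test {P0@t=42, P14(miss)}
    N12 x:[128/3,140/3] y:[95/2,99/2] z:[42,47] -> miss, prune

order=[0, 1, 9, 10, 4, 5, 11, 6, 12]  |boxes|=9  |leaves|=1  hit=P0

== RESULT ==
1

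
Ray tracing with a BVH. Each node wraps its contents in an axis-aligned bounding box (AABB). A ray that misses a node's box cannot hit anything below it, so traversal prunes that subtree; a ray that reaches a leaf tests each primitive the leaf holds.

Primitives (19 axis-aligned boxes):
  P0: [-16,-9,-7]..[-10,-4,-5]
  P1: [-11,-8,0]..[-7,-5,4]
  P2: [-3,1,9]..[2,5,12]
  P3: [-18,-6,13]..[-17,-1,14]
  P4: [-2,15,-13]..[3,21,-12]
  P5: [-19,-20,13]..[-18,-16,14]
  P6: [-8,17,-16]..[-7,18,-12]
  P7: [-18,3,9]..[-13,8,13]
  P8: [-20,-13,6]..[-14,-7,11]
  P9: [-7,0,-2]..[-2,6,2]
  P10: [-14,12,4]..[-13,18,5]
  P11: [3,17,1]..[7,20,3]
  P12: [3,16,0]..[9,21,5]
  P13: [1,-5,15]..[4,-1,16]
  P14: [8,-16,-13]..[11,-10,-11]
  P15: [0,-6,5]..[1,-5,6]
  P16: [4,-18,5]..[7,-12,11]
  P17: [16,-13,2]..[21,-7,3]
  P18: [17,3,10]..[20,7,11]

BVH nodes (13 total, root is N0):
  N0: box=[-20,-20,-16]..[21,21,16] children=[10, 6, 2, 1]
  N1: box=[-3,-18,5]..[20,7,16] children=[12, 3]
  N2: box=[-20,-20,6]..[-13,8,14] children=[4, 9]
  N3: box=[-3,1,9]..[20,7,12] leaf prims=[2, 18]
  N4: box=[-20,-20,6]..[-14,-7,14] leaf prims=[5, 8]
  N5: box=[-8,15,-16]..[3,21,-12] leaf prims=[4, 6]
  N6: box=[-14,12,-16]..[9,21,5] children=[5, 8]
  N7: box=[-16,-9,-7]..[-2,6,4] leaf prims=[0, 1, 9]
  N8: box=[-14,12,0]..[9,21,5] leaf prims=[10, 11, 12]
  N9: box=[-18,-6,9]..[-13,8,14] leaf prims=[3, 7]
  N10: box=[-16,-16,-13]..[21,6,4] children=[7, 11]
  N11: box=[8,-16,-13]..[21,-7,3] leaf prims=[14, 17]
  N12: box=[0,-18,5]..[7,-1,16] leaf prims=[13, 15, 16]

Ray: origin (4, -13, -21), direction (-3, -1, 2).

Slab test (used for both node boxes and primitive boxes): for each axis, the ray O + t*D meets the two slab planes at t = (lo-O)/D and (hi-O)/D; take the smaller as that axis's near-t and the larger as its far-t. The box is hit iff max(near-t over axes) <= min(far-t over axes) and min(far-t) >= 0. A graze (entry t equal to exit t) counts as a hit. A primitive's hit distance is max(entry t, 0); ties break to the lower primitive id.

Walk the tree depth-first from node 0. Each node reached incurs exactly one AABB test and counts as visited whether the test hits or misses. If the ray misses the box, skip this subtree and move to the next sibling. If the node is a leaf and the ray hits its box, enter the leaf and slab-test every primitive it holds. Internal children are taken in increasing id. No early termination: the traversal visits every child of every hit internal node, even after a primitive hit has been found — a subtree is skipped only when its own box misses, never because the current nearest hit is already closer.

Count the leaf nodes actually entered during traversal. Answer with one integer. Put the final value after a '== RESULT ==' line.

Trace the traversal:
N0 x:[-17/3,8] y:[-34,7] z:[5/2,37/2] -> hit [5/2,7], descend [1, 2, 6, 10]
  N1 x:[-16/3,7/3] y:[-20,5] z:[13,37/2] -> miss, prune
  N2 x:[17/3,8] y:[-21,7] z:[27/2,35/2] -> miss, prune
  N6 x:[-5/3,6] y:[-34,-25] z:[5/2,13] -> miss, prune
  N10 x:[-17/3,20/3] y:[-19,3] z:[4,25/2] -> miss, prune

Visited [0, 1, 2, 6, 10]. Tests: 5 box, 0 leaf. Nearest: miss.

== RESULT ==
0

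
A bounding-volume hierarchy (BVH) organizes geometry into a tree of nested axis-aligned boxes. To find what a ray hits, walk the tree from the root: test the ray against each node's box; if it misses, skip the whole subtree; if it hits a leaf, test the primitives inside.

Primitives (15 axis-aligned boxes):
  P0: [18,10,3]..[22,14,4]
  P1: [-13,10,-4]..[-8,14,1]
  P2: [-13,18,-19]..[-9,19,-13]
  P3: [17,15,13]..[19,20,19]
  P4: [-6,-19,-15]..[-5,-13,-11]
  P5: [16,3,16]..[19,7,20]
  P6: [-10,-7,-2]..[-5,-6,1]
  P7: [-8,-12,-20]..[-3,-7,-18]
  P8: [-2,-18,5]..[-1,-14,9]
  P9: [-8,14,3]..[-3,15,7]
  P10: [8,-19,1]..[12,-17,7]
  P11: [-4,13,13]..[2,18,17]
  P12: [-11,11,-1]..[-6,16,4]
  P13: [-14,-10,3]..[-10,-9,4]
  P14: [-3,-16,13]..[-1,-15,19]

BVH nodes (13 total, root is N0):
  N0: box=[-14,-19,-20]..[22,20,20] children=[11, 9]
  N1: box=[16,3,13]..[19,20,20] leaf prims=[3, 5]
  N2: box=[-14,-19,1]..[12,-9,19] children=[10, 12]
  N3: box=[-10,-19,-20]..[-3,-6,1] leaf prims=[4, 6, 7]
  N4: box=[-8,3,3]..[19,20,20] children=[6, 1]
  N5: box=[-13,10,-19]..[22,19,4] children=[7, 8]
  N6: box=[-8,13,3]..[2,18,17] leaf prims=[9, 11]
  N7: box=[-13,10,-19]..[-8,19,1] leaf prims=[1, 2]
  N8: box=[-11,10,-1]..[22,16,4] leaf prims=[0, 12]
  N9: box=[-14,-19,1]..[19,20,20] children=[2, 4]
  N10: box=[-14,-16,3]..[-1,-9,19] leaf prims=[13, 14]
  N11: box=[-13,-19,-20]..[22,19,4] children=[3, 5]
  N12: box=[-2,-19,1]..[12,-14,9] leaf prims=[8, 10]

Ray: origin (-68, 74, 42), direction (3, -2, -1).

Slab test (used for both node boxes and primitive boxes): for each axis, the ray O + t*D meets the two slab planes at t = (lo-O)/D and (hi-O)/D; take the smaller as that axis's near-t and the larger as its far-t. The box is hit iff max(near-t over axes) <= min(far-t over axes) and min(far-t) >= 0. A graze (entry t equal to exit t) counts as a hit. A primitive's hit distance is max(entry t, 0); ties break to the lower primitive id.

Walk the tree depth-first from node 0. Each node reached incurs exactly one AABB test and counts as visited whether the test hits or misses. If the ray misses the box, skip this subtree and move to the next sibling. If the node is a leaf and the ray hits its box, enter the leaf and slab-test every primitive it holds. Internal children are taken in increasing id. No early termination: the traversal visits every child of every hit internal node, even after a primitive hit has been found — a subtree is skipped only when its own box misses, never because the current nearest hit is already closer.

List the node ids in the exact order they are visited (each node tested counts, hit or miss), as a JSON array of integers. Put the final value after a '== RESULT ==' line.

Trace the traversal:
N0 x:[18,30] y:[27,93/2] z:[22,62] -> hit [27,30], descend [9, 11]
  N9 x:[18,29] y:[27,93/2] z:[22,41] -> hit [27,29], descend [2, 4]
    N2 x:[18,80/3] y:[83/2,93/2] z:[23,41] -> miss, prune
    N4 x:[20,29] y:[27,71/2] z:[22,39] -> hit [27,29], descend [1, 6]
      N1 x:[28,29] y:[27,71/2] z:[22,29] -> hit [28,29] leaf, test {P3@t=85/3, P5(miss)}
      N6 x:[20,70/3] y:[28,61/2] z:[25,39] -> miss, prune
  N11 x:[55/3,30] y:[55/2,93/2] z:[38,62] -> miss, prune

7 AABB tests over nodes [0, 9, 2, 4, 1, 6, 11]; 1 leaf entered; closest P3.

== RESULT ==
[0, 9, 2, 4, 1, 6, 11]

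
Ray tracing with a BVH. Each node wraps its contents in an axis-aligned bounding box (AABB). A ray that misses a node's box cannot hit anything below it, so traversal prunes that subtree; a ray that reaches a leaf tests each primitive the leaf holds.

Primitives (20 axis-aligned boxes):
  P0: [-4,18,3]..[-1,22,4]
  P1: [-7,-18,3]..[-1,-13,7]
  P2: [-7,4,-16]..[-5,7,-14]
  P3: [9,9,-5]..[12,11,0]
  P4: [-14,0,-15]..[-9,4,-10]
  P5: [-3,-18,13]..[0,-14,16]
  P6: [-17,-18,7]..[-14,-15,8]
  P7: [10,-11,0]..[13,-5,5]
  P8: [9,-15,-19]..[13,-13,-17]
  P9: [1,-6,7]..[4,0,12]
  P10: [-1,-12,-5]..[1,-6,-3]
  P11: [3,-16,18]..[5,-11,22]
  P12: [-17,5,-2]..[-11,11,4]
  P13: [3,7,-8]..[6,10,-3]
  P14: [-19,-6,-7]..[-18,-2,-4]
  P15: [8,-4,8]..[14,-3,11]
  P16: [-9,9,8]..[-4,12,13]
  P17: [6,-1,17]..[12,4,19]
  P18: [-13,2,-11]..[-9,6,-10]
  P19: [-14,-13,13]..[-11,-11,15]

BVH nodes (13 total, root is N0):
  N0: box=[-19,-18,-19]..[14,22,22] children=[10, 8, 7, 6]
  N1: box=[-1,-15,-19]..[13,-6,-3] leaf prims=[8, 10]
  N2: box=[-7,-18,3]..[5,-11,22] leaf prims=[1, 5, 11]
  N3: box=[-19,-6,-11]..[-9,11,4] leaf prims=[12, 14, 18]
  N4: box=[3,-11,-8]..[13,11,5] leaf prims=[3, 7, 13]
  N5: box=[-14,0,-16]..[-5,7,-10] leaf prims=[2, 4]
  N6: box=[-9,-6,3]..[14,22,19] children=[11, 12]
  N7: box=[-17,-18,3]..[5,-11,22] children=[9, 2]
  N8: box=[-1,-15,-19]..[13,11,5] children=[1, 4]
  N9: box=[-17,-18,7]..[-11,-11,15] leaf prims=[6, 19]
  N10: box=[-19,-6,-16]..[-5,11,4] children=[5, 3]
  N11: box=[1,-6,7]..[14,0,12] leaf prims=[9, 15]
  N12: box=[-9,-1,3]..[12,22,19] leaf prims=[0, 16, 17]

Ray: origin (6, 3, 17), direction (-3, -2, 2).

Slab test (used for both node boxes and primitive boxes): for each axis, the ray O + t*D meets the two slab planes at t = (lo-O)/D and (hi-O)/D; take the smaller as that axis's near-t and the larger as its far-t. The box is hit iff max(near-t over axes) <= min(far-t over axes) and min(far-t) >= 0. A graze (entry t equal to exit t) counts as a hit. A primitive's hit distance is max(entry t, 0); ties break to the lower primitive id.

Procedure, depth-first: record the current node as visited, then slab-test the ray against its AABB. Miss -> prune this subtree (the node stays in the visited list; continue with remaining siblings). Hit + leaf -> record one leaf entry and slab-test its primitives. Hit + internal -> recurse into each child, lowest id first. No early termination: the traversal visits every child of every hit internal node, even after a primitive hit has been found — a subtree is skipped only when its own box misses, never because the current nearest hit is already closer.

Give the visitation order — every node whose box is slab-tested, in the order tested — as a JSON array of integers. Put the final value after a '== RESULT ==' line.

Trace the traversal:
N0 x:[-8/3,25/3] y:[-19/2,21/2] z:[-18,5/2] -> hit [-8/3,5/2], descend [6, 7, 8, 10]
  N6 x:[-8/3,5] y:[-19/2,9/2] z:[-7,1] -> hit [-8/3,1], descend [11, 12]
    N11 x:[-8/3,5/3] y:[3/2,9/2] z:[-5,-5/2] -> miss, prune
    N12 x:[-2,5] y:[-19/2,2] z:[-7,1] -> hit [-2,1] leaf, test {P0(miss), P16(miss), P17@t=0}
  N7 x:[1/3,23/3] y:[7,21/2] z:[-7,5/2] -> miss, prune
  N8 x:[-7/3,7/3] y:[-4,9] z:[-18,-6] -> miss, prune
  N10 x:[11/3,25/3] y:[-4,9/2] z:[-33/2,-13/2] -> miss, prune

Visited [0, 6, 11, 12, 7, 8, 10]. Tests: 7 box, 1 leaf. Nearest: P17.

== RESULT ==
[0, 6, 11, 12, 7, 8, 10]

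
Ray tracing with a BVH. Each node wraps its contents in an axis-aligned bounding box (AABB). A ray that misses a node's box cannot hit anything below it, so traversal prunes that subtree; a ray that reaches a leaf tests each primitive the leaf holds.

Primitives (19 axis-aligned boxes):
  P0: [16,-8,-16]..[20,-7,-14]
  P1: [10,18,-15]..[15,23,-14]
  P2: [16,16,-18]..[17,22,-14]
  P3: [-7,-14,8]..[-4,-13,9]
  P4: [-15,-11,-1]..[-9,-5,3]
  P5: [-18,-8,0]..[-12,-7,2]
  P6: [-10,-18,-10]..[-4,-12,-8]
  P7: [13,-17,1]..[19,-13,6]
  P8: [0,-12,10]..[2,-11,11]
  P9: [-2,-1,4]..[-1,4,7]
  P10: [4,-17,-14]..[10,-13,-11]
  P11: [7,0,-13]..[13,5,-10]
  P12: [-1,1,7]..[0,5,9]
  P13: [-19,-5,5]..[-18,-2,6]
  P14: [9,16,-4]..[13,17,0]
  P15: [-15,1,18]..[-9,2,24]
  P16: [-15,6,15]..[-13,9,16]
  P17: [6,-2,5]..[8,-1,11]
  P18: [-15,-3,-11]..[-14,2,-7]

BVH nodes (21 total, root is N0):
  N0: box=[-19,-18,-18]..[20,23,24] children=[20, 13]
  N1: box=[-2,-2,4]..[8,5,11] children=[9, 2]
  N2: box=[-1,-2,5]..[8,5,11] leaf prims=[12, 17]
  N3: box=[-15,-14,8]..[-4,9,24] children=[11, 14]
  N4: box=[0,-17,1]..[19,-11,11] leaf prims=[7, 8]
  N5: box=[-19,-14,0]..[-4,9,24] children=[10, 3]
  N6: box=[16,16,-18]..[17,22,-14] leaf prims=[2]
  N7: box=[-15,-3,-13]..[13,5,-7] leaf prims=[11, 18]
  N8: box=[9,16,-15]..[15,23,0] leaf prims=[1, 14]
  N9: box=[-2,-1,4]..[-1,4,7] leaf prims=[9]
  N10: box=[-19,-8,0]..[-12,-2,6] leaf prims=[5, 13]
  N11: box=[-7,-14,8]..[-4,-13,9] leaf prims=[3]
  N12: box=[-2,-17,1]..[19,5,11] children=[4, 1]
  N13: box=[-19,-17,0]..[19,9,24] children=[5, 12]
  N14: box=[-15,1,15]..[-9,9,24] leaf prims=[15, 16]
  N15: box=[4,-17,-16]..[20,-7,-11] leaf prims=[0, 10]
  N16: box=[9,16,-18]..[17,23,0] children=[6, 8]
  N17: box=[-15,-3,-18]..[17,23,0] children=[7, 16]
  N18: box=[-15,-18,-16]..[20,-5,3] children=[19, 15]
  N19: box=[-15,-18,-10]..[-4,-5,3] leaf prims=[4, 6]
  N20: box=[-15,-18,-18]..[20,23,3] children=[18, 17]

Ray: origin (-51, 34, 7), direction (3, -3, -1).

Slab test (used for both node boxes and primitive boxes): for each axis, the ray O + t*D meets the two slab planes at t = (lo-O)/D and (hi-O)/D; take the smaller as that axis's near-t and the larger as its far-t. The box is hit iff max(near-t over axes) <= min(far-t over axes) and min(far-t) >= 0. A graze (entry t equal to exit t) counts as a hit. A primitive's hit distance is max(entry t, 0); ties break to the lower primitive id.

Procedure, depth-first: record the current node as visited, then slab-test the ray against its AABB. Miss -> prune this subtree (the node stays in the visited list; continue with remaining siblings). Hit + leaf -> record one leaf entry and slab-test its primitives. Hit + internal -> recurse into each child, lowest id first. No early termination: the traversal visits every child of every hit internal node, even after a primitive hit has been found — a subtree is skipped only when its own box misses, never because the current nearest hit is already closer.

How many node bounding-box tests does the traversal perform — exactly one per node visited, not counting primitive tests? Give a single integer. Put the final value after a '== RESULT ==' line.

Traverse from the root:
N0 x:[32/3,71/3] y:[11/3,52/3] z:[-17,25] -> hit [32/3,52/3], descend [13, 20]
  N13 x:[32/3,70/3] y:[25/3,17] z:[-17,7] -> miss, prune
  N20 x:[12,71/3] y:[11/3,52/3] z:[4,25] -> hit [12,52/3], descend [17, 18]
    N17 x:[12,68/3] y:[11/3,37/3] z:[7,25] -> hit [12,37/3], descend [7, 16]
      N7 x:[12,64/3] y:[29/3,37/3] z:[14,20] -> miss, prune
      N16 x:[20,68/3] y:[11/3,6] z:[7,25] -> miss, prune
    N18 x:[12,71/3] y:[13,52/3] z:[4,23] -> hit [13,52/3], descend [15, 19]
      N15 x:[55/3,71/3] y:[41/3,17] z:[18,23] -> miss, prune
      N19 x:[12,47/3] y:[13,52/3] z:[4,17] -> hit [13,47/3] leaf, test {P4(miss), P6@t=46/3}

order=[0, 13, 20, 17, 7, 16, 18, 15, 19]  |boxes|=9  |leaves|=1  hit=P6

== RESULT ==
9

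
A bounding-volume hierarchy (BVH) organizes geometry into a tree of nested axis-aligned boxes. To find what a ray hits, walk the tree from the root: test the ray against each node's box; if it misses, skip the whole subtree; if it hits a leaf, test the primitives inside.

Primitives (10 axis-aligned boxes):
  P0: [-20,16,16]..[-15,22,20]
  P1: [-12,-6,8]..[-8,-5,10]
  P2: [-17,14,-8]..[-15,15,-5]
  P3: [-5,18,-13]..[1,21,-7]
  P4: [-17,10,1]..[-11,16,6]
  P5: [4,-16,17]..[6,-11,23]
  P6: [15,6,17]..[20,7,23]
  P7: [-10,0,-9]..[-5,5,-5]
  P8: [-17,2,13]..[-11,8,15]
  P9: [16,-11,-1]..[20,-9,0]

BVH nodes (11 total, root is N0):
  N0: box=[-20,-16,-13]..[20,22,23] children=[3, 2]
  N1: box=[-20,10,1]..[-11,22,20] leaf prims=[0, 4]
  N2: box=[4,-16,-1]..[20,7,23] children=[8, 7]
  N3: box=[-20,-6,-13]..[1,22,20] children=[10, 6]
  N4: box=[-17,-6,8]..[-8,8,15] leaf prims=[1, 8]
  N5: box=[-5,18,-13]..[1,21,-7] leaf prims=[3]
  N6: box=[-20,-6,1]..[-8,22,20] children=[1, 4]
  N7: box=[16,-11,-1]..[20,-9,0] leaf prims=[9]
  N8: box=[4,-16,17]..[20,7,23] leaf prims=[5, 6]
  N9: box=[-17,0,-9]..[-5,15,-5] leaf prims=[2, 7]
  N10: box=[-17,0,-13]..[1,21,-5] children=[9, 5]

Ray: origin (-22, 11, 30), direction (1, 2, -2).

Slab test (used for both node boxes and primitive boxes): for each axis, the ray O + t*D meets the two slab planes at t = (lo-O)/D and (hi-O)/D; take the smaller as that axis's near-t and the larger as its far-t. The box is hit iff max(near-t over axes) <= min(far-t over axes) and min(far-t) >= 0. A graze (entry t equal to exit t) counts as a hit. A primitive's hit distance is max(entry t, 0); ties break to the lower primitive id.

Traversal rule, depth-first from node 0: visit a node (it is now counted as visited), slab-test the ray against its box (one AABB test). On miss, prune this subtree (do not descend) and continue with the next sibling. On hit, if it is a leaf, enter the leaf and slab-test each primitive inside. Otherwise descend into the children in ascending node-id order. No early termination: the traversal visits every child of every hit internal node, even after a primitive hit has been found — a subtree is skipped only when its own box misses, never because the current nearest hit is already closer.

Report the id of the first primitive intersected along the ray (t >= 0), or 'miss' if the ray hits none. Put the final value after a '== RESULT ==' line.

Traverse from the root:
N0 x:[2,42] y:[-27/2,11/2] z:[7/2,43/2] -> hit [7/2,11/2], descend [2, 3]
  N2 x:[26,42] y:[-27/2,-2] z:[7/2,31/2] -> miss, prune
  N3 x:[2,23] y:[-17/2,11/2] z:[5,43/2] -> hit [5,11/2], descend [6, 10]
    N6 x:[2,14] y:[-17/2,11/2] z:[5,29/2] -> hit [5,11/2], descend [1, 4]
      N1 x:[2,11] y:[-1/2,11/2] z:[5,29/2] -> hit [5,11/2] leaf, test {P0@t=5, P4(miss)}
      N4 x:[5,14] y:[-17/2,-3/2] z:[15/2,11] -> miss, prune
    N10 x:[5,23] y:[-11/2,5] z:[35/2,43/2] -> miss, prune

Summary -> nodes [0, 2, 3, 6, 1, 4, 10]; box-tests=7; leaf-entries=1; first=P0

== RESULT ==
0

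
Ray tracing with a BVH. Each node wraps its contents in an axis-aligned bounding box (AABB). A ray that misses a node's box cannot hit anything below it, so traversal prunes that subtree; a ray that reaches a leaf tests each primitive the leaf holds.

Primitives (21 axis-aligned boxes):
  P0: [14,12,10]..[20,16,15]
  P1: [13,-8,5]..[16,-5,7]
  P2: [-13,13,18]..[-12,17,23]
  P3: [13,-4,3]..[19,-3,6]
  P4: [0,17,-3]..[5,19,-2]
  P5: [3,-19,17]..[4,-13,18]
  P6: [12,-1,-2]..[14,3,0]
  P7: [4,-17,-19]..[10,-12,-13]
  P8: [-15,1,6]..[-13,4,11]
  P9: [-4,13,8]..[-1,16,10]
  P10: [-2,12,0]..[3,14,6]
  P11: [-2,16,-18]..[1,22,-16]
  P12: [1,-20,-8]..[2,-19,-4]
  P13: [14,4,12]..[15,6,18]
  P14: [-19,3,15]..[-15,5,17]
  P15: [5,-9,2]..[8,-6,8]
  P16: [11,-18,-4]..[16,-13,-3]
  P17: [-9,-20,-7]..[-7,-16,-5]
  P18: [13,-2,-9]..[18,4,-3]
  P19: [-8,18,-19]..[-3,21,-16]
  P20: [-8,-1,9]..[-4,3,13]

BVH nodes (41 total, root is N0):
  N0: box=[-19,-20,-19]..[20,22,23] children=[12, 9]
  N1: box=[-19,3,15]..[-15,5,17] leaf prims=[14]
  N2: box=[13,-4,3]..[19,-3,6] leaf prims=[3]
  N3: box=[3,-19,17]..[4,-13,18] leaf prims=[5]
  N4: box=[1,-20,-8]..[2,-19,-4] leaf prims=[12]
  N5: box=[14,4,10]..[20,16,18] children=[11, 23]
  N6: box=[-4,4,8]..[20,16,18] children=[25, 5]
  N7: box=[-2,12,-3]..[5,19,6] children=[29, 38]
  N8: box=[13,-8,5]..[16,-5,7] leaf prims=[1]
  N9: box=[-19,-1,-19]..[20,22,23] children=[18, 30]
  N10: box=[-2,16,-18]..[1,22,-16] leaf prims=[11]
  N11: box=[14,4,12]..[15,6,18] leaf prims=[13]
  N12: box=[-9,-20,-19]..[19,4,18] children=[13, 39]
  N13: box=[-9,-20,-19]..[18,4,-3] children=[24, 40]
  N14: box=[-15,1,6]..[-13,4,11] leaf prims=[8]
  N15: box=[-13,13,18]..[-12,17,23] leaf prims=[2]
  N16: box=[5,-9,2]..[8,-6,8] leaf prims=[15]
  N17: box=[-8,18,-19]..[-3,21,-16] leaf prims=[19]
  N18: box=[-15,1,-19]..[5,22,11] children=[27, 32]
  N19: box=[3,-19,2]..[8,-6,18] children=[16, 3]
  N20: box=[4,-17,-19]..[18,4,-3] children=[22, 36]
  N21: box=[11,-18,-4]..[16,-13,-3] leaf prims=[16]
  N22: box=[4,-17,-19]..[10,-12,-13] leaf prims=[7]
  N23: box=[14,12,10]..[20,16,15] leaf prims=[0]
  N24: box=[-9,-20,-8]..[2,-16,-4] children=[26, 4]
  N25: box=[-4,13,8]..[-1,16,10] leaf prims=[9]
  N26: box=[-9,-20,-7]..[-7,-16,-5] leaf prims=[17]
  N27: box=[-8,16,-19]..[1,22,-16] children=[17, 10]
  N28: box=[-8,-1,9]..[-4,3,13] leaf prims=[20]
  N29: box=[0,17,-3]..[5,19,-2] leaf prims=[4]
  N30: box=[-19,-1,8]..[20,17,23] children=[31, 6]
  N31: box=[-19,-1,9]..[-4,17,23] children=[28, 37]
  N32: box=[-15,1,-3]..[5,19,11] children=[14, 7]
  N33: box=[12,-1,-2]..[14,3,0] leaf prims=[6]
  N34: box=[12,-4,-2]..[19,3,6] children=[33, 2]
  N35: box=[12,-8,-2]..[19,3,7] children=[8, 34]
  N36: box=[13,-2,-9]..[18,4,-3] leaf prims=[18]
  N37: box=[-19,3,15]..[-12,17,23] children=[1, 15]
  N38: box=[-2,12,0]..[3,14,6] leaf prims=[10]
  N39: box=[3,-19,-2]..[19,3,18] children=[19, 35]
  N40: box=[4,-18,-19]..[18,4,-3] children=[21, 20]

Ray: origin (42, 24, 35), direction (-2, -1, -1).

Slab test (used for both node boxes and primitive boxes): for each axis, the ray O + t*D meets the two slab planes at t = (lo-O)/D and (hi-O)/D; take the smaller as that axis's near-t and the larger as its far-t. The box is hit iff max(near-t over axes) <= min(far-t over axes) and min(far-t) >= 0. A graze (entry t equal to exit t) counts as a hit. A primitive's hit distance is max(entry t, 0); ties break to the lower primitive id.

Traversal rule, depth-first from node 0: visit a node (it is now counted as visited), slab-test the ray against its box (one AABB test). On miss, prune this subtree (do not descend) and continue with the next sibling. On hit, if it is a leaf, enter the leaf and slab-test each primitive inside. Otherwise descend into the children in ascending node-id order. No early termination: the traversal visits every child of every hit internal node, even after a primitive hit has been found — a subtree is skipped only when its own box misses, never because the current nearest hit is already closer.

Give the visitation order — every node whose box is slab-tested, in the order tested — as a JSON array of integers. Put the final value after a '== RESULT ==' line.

Traverse from the root:
N0 x:[11,61/2] y:[2,44] z:[12,54] -> hit [12,61/2], descend [9, 12]
  N9 x:[11,61/2] y:[2,25] z:[12,54] -> hit [12,25], descend [18, 30]
    N18 x:[37/2,57/2] y:[2,23] z:[24,54] -> miss, prune
    N30 x:[11,61/2] y:[7,25] z:[12,27] -> hit [12,25], descend [6, 31]
      N6 x:[11,23] y:[8,20] z:[17,27] -> hit [17,20], descend [5, 25]
        N5 x:[11,14] y:[8,20] z:[17,25] -> miss, prune
        N25 x:[43/2,23] y:[8,11] z:[25,27] -> miss, prune
      N31 x:[23,61/2] y:[7,25] z:[12,26] -> hit [23,25], descend [28, 37]
        N28 x:[23,25] y:[21,25] z:[22,26] -> hit [23,25] leaf, test {P20@t=23}
        N37 x:[27,61/2] y:[7,21] z:[12,20] -> miss, prune
  N12 x:[23/2,51/2] y:[20,44] z:[17,54] -> hit [20,51/2], descend [13, 39]
    N13 x:[12,51/2] y:[20,44] z:[38,54] -> miss, prune
    N39 x:[23/2,39/2] y:[21,43] z:[17,37] -> miss, prune

order=[0, 9, 18, 30, 6, 5, 25, 31, 28, 37, 12, 13, 39]  |boxes|=13  |leaves|=1  hit=P20

== RESULT ==
[0, 9, 18, 30, 6, 5, 25, 31, 28, 37, 12, 13, 39]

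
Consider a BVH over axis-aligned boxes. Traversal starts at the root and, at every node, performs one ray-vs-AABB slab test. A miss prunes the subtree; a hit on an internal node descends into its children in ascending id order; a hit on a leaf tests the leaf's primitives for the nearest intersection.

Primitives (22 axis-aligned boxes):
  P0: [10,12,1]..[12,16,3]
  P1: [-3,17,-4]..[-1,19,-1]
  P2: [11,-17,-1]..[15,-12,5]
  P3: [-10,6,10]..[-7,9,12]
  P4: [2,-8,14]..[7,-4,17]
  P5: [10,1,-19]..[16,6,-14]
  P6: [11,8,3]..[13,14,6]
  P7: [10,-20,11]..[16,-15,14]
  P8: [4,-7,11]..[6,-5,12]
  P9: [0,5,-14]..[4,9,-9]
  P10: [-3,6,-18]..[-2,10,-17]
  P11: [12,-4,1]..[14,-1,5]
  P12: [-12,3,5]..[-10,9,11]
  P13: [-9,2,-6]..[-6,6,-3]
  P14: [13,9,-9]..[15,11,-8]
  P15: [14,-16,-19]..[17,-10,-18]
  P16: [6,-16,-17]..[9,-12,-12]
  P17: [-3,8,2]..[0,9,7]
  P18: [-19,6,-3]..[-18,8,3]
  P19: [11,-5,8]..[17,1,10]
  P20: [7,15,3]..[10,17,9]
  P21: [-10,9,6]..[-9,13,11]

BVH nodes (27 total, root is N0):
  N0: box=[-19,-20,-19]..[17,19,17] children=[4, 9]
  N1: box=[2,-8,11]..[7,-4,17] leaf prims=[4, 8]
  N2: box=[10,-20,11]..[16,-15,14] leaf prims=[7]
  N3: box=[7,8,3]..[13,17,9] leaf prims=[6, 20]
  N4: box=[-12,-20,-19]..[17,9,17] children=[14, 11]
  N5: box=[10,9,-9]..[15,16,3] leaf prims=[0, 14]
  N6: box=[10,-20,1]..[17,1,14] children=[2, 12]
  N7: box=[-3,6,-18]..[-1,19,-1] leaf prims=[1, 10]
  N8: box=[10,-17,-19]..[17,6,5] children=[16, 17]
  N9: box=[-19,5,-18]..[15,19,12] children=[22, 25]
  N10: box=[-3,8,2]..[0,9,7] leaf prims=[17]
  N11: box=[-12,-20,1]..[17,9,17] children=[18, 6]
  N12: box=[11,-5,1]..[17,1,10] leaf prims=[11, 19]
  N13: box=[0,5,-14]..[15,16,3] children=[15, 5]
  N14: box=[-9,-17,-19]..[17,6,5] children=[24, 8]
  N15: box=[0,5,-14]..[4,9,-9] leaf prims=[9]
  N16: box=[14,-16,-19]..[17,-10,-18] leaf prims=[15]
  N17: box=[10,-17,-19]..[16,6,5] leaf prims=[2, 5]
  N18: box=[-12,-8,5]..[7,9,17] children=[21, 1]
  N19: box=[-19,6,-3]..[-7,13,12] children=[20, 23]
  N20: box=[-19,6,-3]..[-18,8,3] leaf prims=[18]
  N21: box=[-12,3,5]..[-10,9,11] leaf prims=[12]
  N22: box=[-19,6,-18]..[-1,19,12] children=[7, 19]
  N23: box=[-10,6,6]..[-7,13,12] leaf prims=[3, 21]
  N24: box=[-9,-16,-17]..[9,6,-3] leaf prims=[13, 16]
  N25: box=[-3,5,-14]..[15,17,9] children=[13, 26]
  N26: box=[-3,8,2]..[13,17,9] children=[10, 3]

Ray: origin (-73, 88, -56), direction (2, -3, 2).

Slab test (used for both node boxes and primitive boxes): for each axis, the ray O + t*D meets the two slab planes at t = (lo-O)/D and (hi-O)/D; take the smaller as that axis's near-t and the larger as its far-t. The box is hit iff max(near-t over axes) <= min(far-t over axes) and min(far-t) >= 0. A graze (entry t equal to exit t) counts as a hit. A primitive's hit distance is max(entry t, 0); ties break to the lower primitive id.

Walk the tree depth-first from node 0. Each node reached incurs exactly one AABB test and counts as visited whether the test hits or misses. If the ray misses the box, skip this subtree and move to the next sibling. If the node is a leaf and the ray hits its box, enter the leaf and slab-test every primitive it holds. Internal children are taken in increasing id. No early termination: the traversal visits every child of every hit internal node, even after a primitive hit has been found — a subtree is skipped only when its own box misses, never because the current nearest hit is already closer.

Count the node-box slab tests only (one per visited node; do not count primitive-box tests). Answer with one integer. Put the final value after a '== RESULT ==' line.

Walk:
N0 x:[27,45] y:[23,36] z:[37/2,73/2] -> hit [27,36], descend [4, 9]
  N4 x:[61/2,45] y:[79/3,36] z:[37/2,73/2] -> hit [61/2,36], descend [11, 14]
    N11 x:[61/2,45] y:[79/3,36] z:[57/2,73/2] -> hit [61/2,36], descend [6, 18]
      N6 x:[83/2,45] y:[29,36] z:[57/2,35] -> miss, prune
      N18 x:[61/2,40] y:[79/3,32] z:[61/2,73/2] -> hit [61/2,32], descend [1, 21]
        N1 x:[75/2,40] y:[92/3,32] z:[67/2,73/2] -> miss, prune
        N21 x:[61/2,63/2] y:[79/3,85/3] z:[61/2,67/2] -> miss, prune
    N14 x:[32,45] y:[82/3,35] z:[37/2,61/2] -> miss, prune
  N9 x:[27,44] y:[23,83/3] z:[19,34] -> hit [27,83/3], descend [22, 25]
    N22 x:[27,36] y:[23,82/3] z:[19,34] -> hit [27,82/3], descend [7, 19]
      N7 x:[35,36] y:[23,82/3] z:[19,55/2] -> miss, prune
      N19 x:[27,33] y:[25,82/3] z:[53/2,34] -> hit [27,82/3], descend [20, 23]
        N20 x:[27,55/2] y:[80/3,82/3] z:[53/2,59/2] -> hit [27,82/3] leaf, test {P18@t=27}
        N23 x:[63/2,33] y:[25,82/3] z:[31,34] -> miss, prune
    N25 x:[35,44] y:[71/3,83/3] z:[21,65/2] -> miss, prune

15 AABB tests over nodes [0, 4, 11, 6, 18, 1, 21, 14, 9, 22, 7, 19, 20, 23, 25]; 1 leaf entered; closest P18.

== RESULT ==
15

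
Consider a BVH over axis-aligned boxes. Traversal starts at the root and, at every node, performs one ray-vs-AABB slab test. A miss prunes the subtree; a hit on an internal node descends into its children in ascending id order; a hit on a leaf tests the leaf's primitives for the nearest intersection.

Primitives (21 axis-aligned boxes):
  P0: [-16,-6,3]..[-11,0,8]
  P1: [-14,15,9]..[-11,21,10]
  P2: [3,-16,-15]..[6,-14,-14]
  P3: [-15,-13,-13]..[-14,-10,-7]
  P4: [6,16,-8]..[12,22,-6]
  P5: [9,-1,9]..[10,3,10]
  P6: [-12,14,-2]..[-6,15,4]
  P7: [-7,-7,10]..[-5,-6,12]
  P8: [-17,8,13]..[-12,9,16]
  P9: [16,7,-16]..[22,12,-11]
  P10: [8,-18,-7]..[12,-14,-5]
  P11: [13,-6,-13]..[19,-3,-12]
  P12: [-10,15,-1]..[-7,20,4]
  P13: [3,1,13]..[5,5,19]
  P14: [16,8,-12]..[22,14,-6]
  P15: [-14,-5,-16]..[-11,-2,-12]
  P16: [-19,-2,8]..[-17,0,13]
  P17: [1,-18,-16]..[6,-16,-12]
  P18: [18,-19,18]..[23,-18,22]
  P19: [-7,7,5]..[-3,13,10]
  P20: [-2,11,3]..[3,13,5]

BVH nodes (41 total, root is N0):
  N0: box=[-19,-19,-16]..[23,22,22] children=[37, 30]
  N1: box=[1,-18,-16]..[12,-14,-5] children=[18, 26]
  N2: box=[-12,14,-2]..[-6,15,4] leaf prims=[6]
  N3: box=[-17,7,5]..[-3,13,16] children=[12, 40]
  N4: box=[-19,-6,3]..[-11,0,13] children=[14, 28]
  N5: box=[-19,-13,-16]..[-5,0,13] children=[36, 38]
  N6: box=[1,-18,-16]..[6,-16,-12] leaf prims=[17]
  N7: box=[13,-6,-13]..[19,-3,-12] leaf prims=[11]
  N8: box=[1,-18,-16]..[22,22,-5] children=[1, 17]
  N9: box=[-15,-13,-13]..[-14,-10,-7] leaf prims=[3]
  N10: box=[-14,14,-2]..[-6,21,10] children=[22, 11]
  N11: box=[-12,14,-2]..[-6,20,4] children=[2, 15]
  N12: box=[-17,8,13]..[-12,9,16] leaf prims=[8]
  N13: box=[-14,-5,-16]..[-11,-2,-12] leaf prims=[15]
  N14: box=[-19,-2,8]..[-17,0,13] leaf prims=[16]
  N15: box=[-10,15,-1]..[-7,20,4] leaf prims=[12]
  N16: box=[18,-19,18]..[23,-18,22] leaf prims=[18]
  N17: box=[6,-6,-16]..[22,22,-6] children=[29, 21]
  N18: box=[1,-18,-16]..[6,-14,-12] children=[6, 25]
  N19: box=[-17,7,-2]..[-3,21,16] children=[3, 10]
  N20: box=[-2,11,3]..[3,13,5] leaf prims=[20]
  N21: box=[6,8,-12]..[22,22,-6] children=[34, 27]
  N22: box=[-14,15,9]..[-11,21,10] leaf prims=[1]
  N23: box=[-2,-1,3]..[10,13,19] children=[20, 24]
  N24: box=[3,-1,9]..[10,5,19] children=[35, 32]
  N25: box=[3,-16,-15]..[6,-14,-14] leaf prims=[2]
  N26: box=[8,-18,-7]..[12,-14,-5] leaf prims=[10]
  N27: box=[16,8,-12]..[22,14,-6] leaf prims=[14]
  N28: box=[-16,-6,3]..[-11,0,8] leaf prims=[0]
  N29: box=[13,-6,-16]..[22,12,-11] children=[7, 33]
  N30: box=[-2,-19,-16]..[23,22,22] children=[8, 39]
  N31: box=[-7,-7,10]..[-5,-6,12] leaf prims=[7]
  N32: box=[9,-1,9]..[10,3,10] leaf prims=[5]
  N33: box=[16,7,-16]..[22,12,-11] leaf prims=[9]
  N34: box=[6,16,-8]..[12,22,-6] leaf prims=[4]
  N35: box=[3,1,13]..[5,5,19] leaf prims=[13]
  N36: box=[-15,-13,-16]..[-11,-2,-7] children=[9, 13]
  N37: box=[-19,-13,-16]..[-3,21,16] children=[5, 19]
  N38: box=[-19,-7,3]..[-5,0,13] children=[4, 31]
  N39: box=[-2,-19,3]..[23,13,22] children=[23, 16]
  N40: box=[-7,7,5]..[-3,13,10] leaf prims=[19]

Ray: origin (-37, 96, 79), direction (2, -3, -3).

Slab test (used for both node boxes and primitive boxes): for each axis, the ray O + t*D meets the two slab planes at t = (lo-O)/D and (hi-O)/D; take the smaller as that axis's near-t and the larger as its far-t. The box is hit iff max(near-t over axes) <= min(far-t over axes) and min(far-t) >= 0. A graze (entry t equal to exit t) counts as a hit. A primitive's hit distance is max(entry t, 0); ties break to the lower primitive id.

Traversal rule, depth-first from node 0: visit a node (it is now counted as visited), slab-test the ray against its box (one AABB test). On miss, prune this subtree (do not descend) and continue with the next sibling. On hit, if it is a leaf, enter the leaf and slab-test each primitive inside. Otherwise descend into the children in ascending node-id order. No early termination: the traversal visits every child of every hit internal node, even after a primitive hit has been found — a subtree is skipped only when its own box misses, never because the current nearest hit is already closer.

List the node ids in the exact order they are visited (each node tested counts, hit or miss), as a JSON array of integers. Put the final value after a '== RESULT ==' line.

Trace the traversal:
N0 x:[9,30] y:[74/3,115/3] z:[19,95/3] -> hit [74/3,30], descend [30, 37]
  N30 x:[35/2,30] y:[74/3,115/3] z:[19,95/3] -> hit [74/3,30], descend [8, 39]
    N8 x:[19,59/2] y:[74/3,38] z:[28,95/3] -> hit [28,59/2], descend [1, 17]
      N1 x:[19,49/2] y:[110/3,38] z:[28,95/3] -> miss, prune
      N17 x:[43/2,59/2] y:[74/3,34] z:[85/3,95/3] -> hit [85/3,59/2], descend [21, 29]
        N21 x:[43/2,59/2] y:[74/3,88/3] z:[85/3,91/3] -> hit [85/3,88/3], descend [27, 34]
          N27 x:[53/2,59/2] y:[82/3,88/3] z:[85/3,91/3] -> hit [85/3,88/3] leaf, test {P14@t=85/3}
          N34 x:[43/2,49/2] y:[74/3,80/3] z:[85/3,29] -> miss, prune
        N29 x:[25,59/2] y:[28,34] z:[30,95/3] -> miss, prune
    N39 x:[35/2,30] y:[83/3,115/3] z:[19,76/3] -> miss, prune
  N37 x:[9,17] y:[25,109/3] z:[21,95/3] -> miss, prune

11 AABB tests over nodes [0, 30, 8, 1, 17, 21, 27, 34, 29, 39, 37]; 1 leaf entered; closest P14.

== RESULT ==
[0, 30, 8, 1, 17, 21, 27, 34, 29, 39, 37]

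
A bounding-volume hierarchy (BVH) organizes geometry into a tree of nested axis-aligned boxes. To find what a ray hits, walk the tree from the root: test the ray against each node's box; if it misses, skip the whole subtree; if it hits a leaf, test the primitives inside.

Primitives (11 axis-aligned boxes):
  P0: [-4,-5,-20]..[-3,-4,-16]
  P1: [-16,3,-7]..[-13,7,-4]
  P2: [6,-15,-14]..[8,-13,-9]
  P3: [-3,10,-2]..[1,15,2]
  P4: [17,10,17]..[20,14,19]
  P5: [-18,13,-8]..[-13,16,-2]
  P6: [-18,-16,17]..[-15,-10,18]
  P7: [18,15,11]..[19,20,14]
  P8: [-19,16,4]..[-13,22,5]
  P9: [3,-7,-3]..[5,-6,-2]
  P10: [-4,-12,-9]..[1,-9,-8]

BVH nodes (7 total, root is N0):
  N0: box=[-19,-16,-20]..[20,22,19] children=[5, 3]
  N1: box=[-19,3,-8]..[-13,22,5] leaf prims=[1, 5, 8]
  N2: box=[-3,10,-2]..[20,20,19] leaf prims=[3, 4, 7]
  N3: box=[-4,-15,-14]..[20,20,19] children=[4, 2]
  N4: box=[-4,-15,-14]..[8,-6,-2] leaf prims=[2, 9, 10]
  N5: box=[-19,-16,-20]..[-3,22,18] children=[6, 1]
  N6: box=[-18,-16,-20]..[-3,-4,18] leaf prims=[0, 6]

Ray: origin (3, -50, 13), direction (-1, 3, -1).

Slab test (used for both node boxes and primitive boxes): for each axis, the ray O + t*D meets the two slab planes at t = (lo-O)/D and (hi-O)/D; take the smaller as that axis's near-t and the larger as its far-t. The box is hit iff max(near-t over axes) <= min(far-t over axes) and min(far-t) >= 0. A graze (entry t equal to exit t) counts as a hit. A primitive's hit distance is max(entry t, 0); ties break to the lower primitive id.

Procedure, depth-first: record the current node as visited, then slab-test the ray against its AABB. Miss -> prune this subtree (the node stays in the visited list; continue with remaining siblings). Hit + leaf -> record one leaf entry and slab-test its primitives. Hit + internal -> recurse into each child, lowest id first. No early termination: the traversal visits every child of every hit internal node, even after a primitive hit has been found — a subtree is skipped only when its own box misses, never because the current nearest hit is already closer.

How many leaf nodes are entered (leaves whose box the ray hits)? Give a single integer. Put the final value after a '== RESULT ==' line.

Trace the traversal:
N0 x:[-17,22] y:[34/3,24] z:[-6,33] -> hit [34/3,22], descend [3, 5]
  N3 x:[-17,7] y:[35/3,70/3] z:[-6,27] -> miss, prune
  N5 x:[6,22] y:[34/3,24] z:[-5,33] -> hit [34/3,22], descend [1, 6]
    N1 x:[16,22] y:[53/3,24] z:[8,21] -> hit [53/3,21] leaf, test {P1@t=53/3, P5@t=21, P8(miss)}
    N6 x:[6,21] y:[34/3,46/3] z:[-5,33] -> hit [34/3,46/3] leaf, test {P0(miss), P6(miss)}

5 AABB tests over nodes [0, 3, 5, 1, 6]; 2 leaves entered; closest P1.

== RESULT ==
2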